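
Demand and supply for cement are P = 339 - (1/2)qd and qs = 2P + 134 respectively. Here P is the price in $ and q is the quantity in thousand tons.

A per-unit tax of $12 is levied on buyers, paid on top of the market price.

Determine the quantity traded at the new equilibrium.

394

Original equilibrium: 678 - 2P = 2P + 134 gives 544 = 4P, so P = 136 and q = 406.
Since buyers pay the price plus the tax, the effective demand curve becomes qd = 654 - 2P.
Setting them equal: 654 - 2P = 2P + 134 → 520 = 4P, so P = 130 and q = 394.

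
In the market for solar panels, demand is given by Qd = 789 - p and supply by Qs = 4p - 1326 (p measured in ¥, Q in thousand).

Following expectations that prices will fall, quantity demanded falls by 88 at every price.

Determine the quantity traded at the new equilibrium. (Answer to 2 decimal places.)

295.60

Original equilibrium: 789 - p = 4p - 1326 gives 2115 = 5p, so p = 423 and Q = 366.
With the change applied: demand Qd = 701 - p, supply Qs = 4p - 1326.
Setting them equal: 701 - p = 4p - 1326 → 2027 = 5p, so p = 405.4 and Q = 295.6.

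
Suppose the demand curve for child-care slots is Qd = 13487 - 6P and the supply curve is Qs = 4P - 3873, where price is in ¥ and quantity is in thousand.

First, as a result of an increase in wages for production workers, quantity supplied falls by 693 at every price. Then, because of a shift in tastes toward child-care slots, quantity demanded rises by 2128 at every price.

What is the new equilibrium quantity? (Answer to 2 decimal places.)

Initially, 13487 - 6P = 4P - 3873, so 17360 = 10P and P = 1736, Q = 3071.
After the shift, demand is Qd = 15615 - 6P and supply is Qs = 4P - 4566.
Setting them equal: 15615 - 6P = 4P - 4566 → 20181 = 10P, so P = 2018.1 and Q = 3506.4.

3506.40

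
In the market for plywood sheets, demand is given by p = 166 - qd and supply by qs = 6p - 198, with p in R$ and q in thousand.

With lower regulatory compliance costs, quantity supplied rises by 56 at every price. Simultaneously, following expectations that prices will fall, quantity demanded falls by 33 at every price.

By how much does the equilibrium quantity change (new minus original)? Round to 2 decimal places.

-20.29

Initially, 166 - p = 6p - 198, so 364 = 7p and p = 52, q = 114.
The shock moves the curves to qd = 133 - p and qs = 6p - 142.
Clearing the new market: 133 - p = 6p - 142, so p = 275/7 ≈ 39.2857 and q = 656/7 ≈ 93.7143.
Δq = 93.7143 − 114 = -20.29.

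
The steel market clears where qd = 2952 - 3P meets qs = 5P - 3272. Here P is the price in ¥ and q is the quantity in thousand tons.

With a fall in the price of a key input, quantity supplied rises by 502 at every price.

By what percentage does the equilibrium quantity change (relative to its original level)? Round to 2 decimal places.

+30.46

Initially, 2952 - 3P = 5P - 3272, so 6224 = 8P and P = 778, q = 618.
The new curves are qd = 2952 - 3P (demand) and qs = 5P - 2770 (supply).
New equilibrium: 2952 - 3P = 5P - 2770 ⇒ 5722 = 8P ⇒ P = 715.25, q = 806.25.
%Δq = (806.25 − 618) / 618 × 100 = +30.46%.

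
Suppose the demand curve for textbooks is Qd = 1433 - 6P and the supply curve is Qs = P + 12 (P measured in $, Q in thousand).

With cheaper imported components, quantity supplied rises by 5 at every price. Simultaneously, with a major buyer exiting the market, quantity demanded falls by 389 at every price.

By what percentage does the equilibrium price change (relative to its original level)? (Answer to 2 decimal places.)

Before the shock: 1433 - 6P = P + 12 ⇒ 1421 = 7P ⇒ P = 203, Q = 215.
The shock moves the curves to Qd = 1044 - 6P and Qs = P + 17.
Clearing the new market: 1044 - 6P = P + 17, so P = 1027/7 ≈ 146.7143 and Q = 1146/7 ≈ 163.7143.
%ΔP = (146.7143 − 203) / 203 × 100 = -27.73%.

-27.73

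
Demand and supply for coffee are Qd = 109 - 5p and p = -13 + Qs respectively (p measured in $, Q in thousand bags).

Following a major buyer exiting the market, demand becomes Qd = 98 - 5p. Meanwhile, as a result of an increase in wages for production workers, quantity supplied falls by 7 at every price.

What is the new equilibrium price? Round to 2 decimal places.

Original equilibrium: 109 - 5p = p + 13 gives 96 = 6p, so p = 16 and Q = 29.
After the shift, demand is Qd = 98 - 5p and supply is Qs = p + 6.
New equilibrium: 98 - 5p = p + 6 ⇒ 92 = 6p ⇒ p = 46/3 ≈ 15.3333, Q = 64/3 ≈ 21.3333.

15.33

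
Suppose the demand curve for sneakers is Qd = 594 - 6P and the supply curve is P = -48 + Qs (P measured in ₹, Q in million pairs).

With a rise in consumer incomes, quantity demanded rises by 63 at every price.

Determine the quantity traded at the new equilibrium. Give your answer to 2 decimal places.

135.00

Original equilibrium: 594 - 6P = P + 48 gives 546 = 7P, so P = 78 and Q = 126.
The new curves are Qd = 657 - 6P (demand) and Qs = P + 48 (supply).
Setting them equal: 657 - 6P = P + 48 → 609 = 7P, so P = 87 and Q = 135.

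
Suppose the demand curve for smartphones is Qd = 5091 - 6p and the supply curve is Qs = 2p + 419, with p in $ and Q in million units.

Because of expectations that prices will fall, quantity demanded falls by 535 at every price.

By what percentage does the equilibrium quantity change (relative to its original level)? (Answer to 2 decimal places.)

-8.43

Before the shock: 5091 - 6p = 2p + 419 ⇒ 4672 = 8p ⇒ p = 584, Q = 1587.
After the shift, demand is Qd = 4556 - 6p and supply is Qs = 2p + 419.
New equilibrium: 4556 - 6p = 2p + 419 ⇒ 4137 = 8p ⇒ p = 517.125, Q = 1453.25.
%ΔQ = (1453.25 − 1587) / 1587 × 100 = -8.43%.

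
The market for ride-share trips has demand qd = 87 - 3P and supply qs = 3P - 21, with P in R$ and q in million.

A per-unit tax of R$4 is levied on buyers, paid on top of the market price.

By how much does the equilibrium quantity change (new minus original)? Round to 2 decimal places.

-6.00

Before the shock: 87 - 3P = 3P - 21 ⇒ 108 = 6P ⇒ P = 18, q = 33.
Since buyers pay the price plus the tax, the effective demand curve becomes qd = 75 - 3P.
New equilibrium: 75 - 3P = 3P - 21 ⇒ 96 = 6P ⇒ P = 16, q = 27.
Δq = 27 − 33 = -6.00.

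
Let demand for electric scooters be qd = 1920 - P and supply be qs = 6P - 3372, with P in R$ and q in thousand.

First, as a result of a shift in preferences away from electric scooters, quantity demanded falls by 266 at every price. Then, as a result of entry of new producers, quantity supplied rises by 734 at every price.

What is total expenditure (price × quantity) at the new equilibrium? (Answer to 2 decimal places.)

638194.12

Initially, 1920 - P = 6P - 3372, so 5292 = 7P and P = 756, q = 1164.
The shock moves the curves to qd = 1654 - P and qs = 6P - 2638.
Setting them equal: 1654 - P = 6P - 2638 → 4292 = 7P, so P = 4292/7 ≈ 613.1429 and q = 7286/7 ≈ 1040.8571.
New expenditure = 613.1429 × 1040.8571 = 638194.12.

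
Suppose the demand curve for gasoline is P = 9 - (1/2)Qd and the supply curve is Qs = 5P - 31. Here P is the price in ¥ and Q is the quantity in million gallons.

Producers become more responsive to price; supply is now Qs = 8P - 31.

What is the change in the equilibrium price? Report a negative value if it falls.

Solve the original market: 18 - 2P = 5P - 31, hence P = 7 and Q = 4.
The new curves are Qd = 18 - 2P (demand) and Qs = 8P - 31 (supply).
New equilibrium: 18 - 2P = 8P - 31 ⇒ 49 = 10P ⇒ P = 4.9, Q = 8.2.
ΔP = 4.9 − 7 = -2.1.

-2.1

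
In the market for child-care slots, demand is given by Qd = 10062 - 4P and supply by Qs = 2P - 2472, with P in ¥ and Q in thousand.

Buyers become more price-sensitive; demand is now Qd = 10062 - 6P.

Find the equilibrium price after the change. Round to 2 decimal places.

Initially, 10062 - 4P = 2P - 2472, so 12534 = 6P and P = 2089, Q = 1706.
The new curves are Qd = 10062 - 6P (demand) and Qs = 2P - 2472 (supply).
Equate the new curves: 10062 - 6P = 2P - 2472, giving 12534 = 8P, P = 1566.75, Q = 661.5.

1566.75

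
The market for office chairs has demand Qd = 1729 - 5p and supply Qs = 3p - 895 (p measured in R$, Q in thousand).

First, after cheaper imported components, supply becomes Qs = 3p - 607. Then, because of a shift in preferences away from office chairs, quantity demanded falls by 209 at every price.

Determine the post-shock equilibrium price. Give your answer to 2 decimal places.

Original equilibrium: 1729 - 5p = 3p - 895 gives 2624 = 8p, so p = 328 and Q = 89.
The shock moves the curves to Qd = 1520 - 5p and Qs = 3p - 607.
Equate the new curves: 1520 - 5p = 3p - 607, giving 2127 = 8p, p = 265.875, Q = 190.625.

265.88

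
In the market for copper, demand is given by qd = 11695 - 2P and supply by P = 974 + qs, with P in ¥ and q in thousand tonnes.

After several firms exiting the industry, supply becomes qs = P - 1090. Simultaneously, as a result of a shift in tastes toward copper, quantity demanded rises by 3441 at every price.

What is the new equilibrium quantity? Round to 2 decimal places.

Original equilibrium: 11695 - 2P = P - 974 gives 12669 = 3P, so P = 4223 and q = 3249.
After the shift, demand is qd = 15136 - 2P and supply is qs = P - 1090.
Setting them equal: 15136 - 2P = P - 1090 → 16226 = 3P, so P = 16226/3 ≈ 5408.6667 and q = 12956/3 ≈ 4318.6667.

4318.67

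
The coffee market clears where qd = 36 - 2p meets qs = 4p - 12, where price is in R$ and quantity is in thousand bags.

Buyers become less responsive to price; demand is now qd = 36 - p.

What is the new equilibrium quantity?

26.4

Initially, 36 - 2p = 4p - 12, so 48 = 6p and p = 8, q = 20.
The shock moves the curves to qd = 36 - p and qs = 4p - 12.
New equilibrium: 36 - p = 4p - 12 ⇒ 48 = 5p ⇒ p = 9.6, q = 26.4.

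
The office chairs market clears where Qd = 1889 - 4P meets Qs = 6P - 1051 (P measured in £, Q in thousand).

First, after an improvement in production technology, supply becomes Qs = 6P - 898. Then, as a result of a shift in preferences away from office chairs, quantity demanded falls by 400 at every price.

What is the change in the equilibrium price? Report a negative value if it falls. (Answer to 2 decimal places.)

Solve the original market: 1889 - 4P = 6P - 1051, hence P = 294 and Q = 713.
The shock moves the curves to Qd = 1489 - 4P and Qs = 6P - 898.
Equate the new curves: 1489 - 4P = 6P - 898, giving 2387 = 10P, P = 238.7, Q = 534.2.
ΔP = 238.7 − 294 = -55.30.

-55.30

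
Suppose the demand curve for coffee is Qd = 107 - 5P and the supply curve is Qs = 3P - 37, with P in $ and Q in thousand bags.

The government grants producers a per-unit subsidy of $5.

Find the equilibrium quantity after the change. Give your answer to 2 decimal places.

26.38

Before the shock: 107 - 5P = 3P - 37 ⇒ 144 = 8P ⇒ P = 18, Q = 17.
Since sellers receive the price plus the subsidy, the effective supply curve becomes Qs = 3P - 22.
New equilibrium: 107 - 5P = 3P - 22 ⇒ 129 = 8P ⇒ P = 16.125, Q = 26.375.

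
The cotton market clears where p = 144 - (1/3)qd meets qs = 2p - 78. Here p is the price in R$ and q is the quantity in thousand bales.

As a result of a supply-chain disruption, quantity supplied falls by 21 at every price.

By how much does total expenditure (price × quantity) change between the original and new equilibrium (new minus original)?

Initially, 432 - 3p = 2p - 78, so 510 = 5p and p = 102, q = 126.
The shock moves the curves to qd = 432 - 3p and qs = 2p - 99.
New equilibrium: 432 - 3p = 2p - 99 ⇒ 531 = 5p ⇒ p = 106.2, q = 113.4.
Expenditure moves from 102×126 = 12852 to 106.2×113.4 = 12043.08; change = -808.92.

-808.92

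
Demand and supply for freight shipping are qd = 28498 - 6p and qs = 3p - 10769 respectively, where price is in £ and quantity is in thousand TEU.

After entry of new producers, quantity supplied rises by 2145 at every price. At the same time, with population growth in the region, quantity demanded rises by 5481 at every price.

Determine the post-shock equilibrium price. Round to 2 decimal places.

Original equilibrium: 28498 - 6p = 3p - 10769 gives 39267 = 9p, so p = 4363 and q = 2320.
The new curves are qd = 33979 - 6p (demand) and qs = 3p - 8624 (supply).
New equilibrium: 33979 - 6p = 3p - 8624 ⇒ 42603 = 9p ⇒ p = 14201/3 ≈ 4733.6667, q = 5577.

4733.67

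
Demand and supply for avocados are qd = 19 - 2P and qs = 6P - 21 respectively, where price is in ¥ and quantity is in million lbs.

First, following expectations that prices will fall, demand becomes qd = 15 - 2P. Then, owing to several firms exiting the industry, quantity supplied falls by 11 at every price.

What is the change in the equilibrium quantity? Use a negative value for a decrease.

Initially, 19 - 2P = 6P - 21, so 40 = 8P and P = 5, q = 9.
The new curves are qd = 15 - 2P (demand) and qs = 6P - 32 (supply).
Clearing the new market: 15 - 2P = 6P - 32, so P = 5.875 and q = 3.25.
Δq = 3.25 − 9 = -5.75.

-5.75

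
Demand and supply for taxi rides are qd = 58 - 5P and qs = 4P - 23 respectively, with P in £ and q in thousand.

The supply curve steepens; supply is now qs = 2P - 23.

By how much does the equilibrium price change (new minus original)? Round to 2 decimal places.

Original equilibrium: 58 - 5P = 4P - 23 gives 81 = 9P, so P = 9 and q = 13.
After the shift, demand is qd = 58 - 5P and supply is qs = 2P - 23.
Equate the new curves: 58 - 5P = 2P - 23, giving 81 = 7P, P = 81/7 ≈ 11.5714, q = 1/7 ≈ 0.1429.
ΔP = 11.5714 − 9 = +2.57.

+2.57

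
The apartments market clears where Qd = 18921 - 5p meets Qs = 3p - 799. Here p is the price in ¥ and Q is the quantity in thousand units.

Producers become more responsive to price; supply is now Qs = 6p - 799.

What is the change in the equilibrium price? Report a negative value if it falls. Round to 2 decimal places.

-672.27

Before the shock: 18921 - 5p = 3p - 799 ⇒ 19720 = 8p ⇒ p = 2465, Q = 6596.
After the shift, demand is Qd = 18921 - 5p and supply is Qs = 6p - 799.
Equate the new curves: 18921 - 5p = 6p - 799, giving 19720 = 11p, p = 19720/11 ≈ 1792.7273, Q = 109531/11 ≈ 9957.3636.
Δp = 1792.7273 − 2465 = -672.27.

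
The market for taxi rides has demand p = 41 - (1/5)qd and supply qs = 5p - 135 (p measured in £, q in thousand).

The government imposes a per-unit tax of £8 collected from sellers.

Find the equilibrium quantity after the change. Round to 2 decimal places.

Original equilibrium: 205 - 5p = 5p - 135 gives 340 = 10p, so p = 34 and q = 35.
Since sellers keep the price net of the tax, the effective supply curve becomes qs = 5p - 175.
Clearing the new market: 205 - 5p = 5p - 175, so p = 38 and q = 15.

15.00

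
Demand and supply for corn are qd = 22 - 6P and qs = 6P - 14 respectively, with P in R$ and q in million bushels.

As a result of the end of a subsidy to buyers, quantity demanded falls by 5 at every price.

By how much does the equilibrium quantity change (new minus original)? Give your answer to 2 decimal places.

-2.50

Solve the original market: 22 - 6P = 6P - 14, hence P = 3 and q = 4.
With the change applied: demand qd = 17 - 6P, supply qs = 6P - 14.
Setting them equal: 17 - 6P = 6P - 14 → 31 = 12P, so P = 31/12 ≈ 2.5833 and q = 1.5.
Δq = 1.5 − 4 = -2.50.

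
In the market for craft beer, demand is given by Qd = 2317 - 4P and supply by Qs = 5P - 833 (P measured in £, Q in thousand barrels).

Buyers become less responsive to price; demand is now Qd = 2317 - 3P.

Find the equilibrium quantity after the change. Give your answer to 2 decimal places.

Initially, 2317 - 4P = 5P - 833, so 3150 = 9P and P = 350, Q = 917.
With the change applied: demand Qd = 2317 - 3P, supply Qs = 5P - 833.
New equilibrium: 2317 - 3P = 5P - 833 ⇒ 3150 = 8P ⇒ P = 393.75, Q = 1135.75.

1135.75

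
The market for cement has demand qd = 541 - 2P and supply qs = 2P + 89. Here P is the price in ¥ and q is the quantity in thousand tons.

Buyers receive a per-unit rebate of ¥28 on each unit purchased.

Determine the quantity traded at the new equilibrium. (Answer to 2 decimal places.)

Initially, 541 - 2P = 2P + 89, so 452 = 4P and P = 113, q = 315.
Since buyers' out-of-pocket price is the market price minus the rebate, the effective demand curve becomes qd = 597 - 2P.
Setting them equal: 597 - 2P = 2P + 89 → 508 = 4P, so P = 127 and q = 343.

343.00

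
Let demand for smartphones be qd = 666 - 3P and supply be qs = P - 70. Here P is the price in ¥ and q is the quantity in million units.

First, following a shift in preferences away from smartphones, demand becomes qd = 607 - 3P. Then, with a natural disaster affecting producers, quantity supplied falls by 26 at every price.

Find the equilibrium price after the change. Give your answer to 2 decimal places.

Solve the original market: 666 - 3P = P - 70, hence P = 184 and q = 114.
The new curves are qd = 607 - 3P (demand) and qs = P - 96 (supply).
Setting them equal: 607 - 3P = P - 96 → 703 = 4P, so P = 175.75 and q = 79.75.

175.75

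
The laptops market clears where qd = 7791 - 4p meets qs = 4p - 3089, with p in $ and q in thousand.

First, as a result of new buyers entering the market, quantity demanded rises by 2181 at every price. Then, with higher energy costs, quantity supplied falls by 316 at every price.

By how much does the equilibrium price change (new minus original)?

+312.125

Original equilibrium: 7791 - 4p = 4p - 3089 gives 10880 = 8p, so p = 1360 and q = 2351.
The new curves are qd = 9972 - 4p (demand) and qs = 4p - 3405 (supply).
Clearing the new market: 9972 - 4p = 4p - 3405, so p = 1672.125 and q = 3283.5.
Δp = 1672.125 − 1360 = +312.125.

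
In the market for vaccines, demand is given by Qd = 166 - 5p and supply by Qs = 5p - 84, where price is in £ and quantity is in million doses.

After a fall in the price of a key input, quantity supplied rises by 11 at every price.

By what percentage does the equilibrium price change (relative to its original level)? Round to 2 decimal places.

Initially, 166 - 5p = 5p - 84, so 250 = 10p and p = 25, Q = 41.
With the change applied: demand Qd = 166 - 5p, supply Qs = 5p - 73.
Equate the new curves: 166 - 5p = 5p - 73, giving 239 = 10p, p = 23.9, Q = 46.5.
%Δp = (23.9 − 25) / 25 × 100 = -4.40%.

-4.40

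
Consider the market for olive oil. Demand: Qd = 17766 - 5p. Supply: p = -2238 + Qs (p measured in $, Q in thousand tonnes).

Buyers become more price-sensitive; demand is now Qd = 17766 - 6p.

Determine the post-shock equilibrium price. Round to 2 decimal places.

Solve the original market: 17766 - 5p = p + 2238, hence p = 2588 and Q = 4826.
The shock moves the curves to Qd = 17766 - 6p and Qs = p + 2238.
Equate the new curves: 17766 - 6p = p + 2238, giving 15528 = 7p, p = 15528/7 ≈ 2218.2857, Q = 31194/7 ≈ 4456.2857.

2218.29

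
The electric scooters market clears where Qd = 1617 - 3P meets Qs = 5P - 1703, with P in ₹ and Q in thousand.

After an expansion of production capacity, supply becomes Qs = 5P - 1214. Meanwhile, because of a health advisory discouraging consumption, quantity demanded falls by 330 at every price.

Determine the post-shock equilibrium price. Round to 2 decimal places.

Initially, 1617 - 3P = 5P - 1703, so 3320 = 8P and P = 415, Q = 372.
The new curves are Qd = 1287 - 3P (demand) and Qs = 5P - 1214 (supply).
Clearing the new market: 1287 - 3P = 5P - 1214, so P = 312.625 and Q = 349.125.

312.63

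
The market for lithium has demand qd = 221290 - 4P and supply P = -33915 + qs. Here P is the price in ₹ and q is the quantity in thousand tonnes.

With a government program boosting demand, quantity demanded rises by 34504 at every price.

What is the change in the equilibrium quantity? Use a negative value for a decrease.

Original equilibrium: 221290 - 4P = P + 33915 gives 187375 = 5P, so P = 37475 and q = 71390.
The shock moves the curves to qd = 255794 - 4P and qs = P + 33915.
New equilibrium: 255794 - 4P = P + 33915 ⇒ 221879 = 5P ⇒ P = 44375.8, q = 78290.8.
Δq = 78290.8 − 71390 = +6900.8.

+6900.8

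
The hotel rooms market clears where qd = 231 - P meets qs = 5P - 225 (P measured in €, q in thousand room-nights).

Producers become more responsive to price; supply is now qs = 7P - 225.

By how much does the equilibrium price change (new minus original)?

-19

Original equilibrium: 231 - P = 5P - 225 gives 456 = 6P, so P = 76 and q = 155.
The shock moves the curves to qd = 231 - P and qs = 7P - 225.
Equate the new curves: 231 - P = 7P - 225, giving 456 = 8P, P = 57, q = 174.
ΔP = 57 − 76 = -19.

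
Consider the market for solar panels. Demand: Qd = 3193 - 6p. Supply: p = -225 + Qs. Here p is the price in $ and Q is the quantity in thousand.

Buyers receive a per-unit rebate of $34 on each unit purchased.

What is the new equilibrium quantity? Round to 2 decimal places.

Initially, 3193 - 6p = p + 225, so 2968 = 7p and p = 424, Q = 649.
Since buyers' out-of-pocket price is the market price minus the rebate, the effective demand curve becomes Qd = 3397 - 6p.
Setting them equal: 3397 - 6p = p + 225 → 3172 = 7p, so p = 3172/7 ≈ 453.1429 and Q = 4747/7 ≈ 678.1429.

678.14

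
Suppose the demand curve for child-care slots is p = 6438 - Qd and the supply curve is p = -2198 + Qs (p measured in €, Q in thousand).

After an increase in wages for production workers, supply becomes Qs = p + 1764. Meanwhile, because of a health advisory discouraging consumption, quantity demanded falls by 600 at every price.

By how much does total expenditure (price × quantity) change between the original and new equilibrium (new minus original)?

Solve the original market: 6438 - p = p + 2198, hence p = 2120 and Q = 4318.
The shock moves the curves to Qd = 5838 - p and Qs = p + 1764.
Equate the new curves: 5838 - p = p + 1764, giving 4074 = 2p, p = 2037, Q = 3801.
Expenditure moves from 2120×4318 = 9154160 to 2037×3801 = 7742637; change = -1411523.

-1411523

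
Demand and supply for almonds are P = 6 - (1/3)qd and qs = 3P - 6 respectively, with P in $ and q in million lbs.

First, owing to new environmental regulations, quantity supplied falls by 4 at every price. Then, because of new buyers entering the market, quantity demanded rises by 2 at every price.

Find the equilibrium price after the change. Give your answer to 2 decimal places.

5.00

Solve the original market: 18 - 3P = 3P - 6, hence P = 4 and q = 6.
With the change applied: demand qd = 20 - 3P, supply qs = 3P - 10.
New equilibrium: 20 - 3P = 3P - 10 ⇒ 30 = 6P ⇒ P = 5, q = 5.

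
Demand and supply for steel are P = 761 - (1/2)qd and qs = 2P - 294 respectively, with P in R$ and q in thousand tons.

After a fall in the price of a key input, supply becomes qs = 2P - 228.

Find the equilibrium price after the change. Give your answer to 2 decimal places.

437.50

Solve the original market: 1522 - 2P = 2P - 294, hence P = 454 and q = 614.
After the shift, demand is qd = 1522 - 2P and supply is qs = 2P - 228.
Clearing the new market: 1522 - 2P = 2P - 228, so P = 437.5 and q = 647.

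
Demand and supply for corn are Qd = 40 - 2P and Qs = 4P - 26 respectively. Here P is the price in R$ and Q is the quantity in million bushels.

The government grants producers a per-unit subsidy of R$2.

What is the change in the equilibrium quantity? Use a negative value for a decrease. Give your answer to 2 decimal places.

Before the shock: 40 - 2P = 4P - 26 ⇒ 66 = 6P ⇒ P = 11, Q = 18.
Since sellers receive the price plus the subsidy, the effective supply curve becomes Qs = 4P - 18.
Setting them equal: 40 - 2P = 4P - 18 → 58 = 6P, so P = 29/3 ≈ 9.6667 and Q = 62/3 ≈ 20.6667.
ΔQ = 20.6667 − 18 = +2.67.

+2.67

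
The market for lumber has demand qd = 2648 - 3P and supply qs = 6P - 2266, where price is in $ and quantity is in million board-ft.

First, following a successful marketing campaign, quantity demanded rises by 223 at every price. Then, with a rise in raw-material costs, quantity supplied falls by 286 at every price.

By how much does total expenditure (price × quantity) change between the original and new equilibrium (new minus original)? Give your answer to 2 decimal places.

Original equilibrium: 2648 - 3P = 6P - 2266 gives 4914 = 9P, so P = 546 and q = 1010.
With the change applied: demand qd = 2871 - 3P, supply qs = 6P - 2552.
New equilibrium: 2871 - 3P = 6P - 2552 ⇒ 5423 = 9P ⇒ P = 5423/9 ≈ 602.5556, q = 3190/3 ≈ 1063.3333.
Expenditure moves from 546×1010 = 551460 to 602.5556×1063.3333 = 640717.4074; change = +89257.41.

+89257.41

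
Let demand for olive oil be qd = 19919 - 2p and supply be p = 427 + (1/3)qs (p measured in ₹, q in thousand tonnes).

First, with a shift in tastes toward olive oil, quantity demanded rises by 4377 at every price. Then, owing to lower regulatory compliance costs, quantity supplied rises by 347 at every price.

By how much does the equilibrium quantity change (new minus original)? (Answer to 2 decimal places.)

Before the shock: 19919 - 2p = 3p - 1281 ⇒ 21200 = 5p ⇒ p = 4240, q = 11439.
With the change applied: demand qd = 24296 - 2p, supply qs = 3p - 934.
New equilibrium: 24296 - 2p = 3p - 934 ⇒ 25230 = 5p ⇒ p = 5046, q = 14204.
Δq = 14204 − 11439 = +2765.00.

+2765.00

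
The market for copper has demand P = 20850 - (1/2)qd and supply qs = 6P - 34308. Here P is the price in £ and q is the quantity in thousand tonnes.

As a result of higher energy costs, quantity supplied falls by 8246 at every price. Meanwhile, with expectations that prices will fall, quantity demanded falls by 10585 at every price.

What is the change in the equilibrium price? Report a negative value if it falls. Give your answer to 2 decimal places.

Initially, 41700 - 2P = 6P - 34308, so 76008 = 8P and P = 9501, q = 22698.
After the shift, demand is qd = 31115 - 2P and supply is qs = 6P - 42554.
Equate the new curves: 31115 - 2P = 6P - 42554, giving 73669 = 8P, P = 9208.625, q = 12697.75.
ΔP = 9208.625 − 9501 = -292.38.

-292.38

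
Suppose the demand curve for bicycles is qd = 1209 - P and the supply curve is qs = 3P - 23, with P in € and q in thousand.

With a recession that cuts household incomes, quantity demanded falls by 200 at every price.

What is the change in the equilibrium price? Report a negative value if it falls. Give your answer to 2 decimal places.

-50.00

Initially, 1209 - P = 3P - 23, so 1232 = 4P and P = 308, q = 901.
The shock moves the curves to qd = 1009 - P and qs = 3P - 23.
Setting them equal: 1009 - P = 3P - 23 → 1032 = 4P, so P = 258 and q = 751.
ΔP = 258 − 308 = -50.00.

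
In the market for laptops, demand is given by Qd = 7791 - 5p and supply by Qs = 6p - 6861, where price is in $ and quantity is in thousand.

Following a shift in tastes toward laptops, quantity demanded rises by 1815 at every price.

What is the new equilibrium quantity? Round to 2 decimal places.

Solve the original market: 7791 - 5p = 6p - 6861, hence p = 1332 and Q = 1131.
After the shift, demand is Qd = 9606 - 5p and supply is Qs = 6p - 6861.
New equilibrium: 9606 - 5p = 6p - 6861 ⇒ 16467 = 11p ⇒ p = 1497, Q = 2121.

2121.00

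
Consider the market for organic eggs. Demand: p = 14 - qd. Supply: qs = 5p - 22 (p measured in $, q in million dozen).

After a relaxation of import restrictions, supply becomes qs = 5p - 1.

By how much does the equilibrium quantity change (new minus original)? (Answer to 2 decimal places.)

Initially, 14 - p = 5p - 22, so 36 = 6p and p = 6, q = 8.
The new curves are qd = 14 - p (demand) and qs = 5p - 1 (supply).
Equate the new curves: 14 - p = 5p - 1, giving 15 = 6p, p = 2.5, q = 11.5.
Δq = 11.5 − 8 = +3.50.

+3.50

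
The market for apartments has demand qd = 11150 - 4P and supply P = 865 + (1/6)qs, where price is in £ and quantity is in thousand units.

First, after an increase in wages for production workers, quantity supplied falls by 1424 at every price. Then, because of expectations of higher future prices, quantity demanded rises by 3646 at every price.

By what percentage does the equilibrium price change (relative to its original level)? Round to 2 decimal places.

+31.03

Initially, 11150 - 4P = 6P - 5190, so 16340 = 10P and P = 1634, q = 4614.
The new curves are qd = 14796 - 4P (demand) and qs = 6P - 6614 (supply).
Equate the new curves: 14796 - 4P = 6P - 6614, giving 21410 = 10P, P = 2141, q = 6232.
%ΔP = (2141 − 1634) / 1634 × 100 = +31.03%.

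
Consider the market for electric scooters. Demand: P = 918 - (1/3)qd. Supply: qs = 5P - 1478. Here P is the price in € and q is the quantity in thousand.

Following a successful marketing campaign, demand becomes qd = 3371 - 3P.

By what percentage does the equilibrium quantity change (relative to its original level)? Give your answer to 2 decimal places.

+33.04

Initially, 2754 - 3P = 5P - 1478, so 4232 = 8P and P = 529, q = 1167.
After the shift, demand is qd = 3371 - 3P and supply is qs = 5P - 1478.
Setting them equal: 3371 - 3P = 5P - 1478 → 4849 = 8P, so P = 606.125 and q = 1552.625.
%Δq = (1552.625 − 1167) / 1167 × 100 = +33.04%.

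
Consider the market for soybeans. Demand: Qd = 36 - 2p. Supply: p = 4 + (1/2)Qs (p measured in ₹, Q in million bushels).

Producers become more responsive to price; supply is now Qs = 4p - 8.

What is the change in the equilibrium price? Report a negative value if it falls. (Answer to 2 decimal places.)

-3.67

Original equilibrium: 36 - 2p = 2p - 8 gives 44 = 4p, so p = 11 and Q = 14.
The new curves are Qd = 36 - 2p (demand) and Qs = 4p - 8 (supply).
Clearing the new market: 36 - 2p = 4p - 8, so p = 22/3 ≈ 7.3333 and Q = 64/3 ≈ 21.3333.
Δp = 7.3333 − 11 = -3.67.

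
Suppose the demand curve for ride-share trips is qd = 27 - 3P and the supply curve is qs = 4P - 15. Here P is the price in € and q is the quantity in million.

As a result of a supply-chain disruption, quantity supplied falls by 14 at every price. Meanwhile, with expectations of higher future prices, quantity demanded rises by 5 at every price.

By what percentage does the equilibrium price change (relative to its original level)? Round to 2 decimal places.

Before the shock: 27 - 3P = 4P - 15 ⇒ 42 = 7P ⇒ P = 6, q = 9.
The new curves are qd = 32 - 3P (demand) and qs = 4P - 29 (supply).
Setting them equal: 32 - 3P = 4P - 29 → 61 = 7P, so P = 61/7 ≈ 8.7143 and q = 41/7 ≈ 5.8571.
%ΔP = (8.7143 − 6) / 6 × 100 = +45.24%.

+45.24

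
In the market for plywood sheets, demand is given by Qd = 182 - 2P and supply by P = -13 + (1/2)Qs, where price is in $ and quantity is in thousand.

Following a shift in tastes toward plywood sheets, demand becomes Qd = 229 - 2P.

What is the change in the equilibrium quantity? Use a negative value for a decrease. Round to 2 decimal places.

+23.50

Initially, 182 - 2P = 2P + 26, so 156 = 4P and P = 39, Q = 104.
The new curves are Qd = 229 - 2P (demand) and Qs = 2P + 26 (supply).
Setting them equal: 229 - 2P = 2P + 26 → 203 = 4P, so P = 50.75 and Q = 127.5.
ΔQ = 127.5 − 104 = +23.50.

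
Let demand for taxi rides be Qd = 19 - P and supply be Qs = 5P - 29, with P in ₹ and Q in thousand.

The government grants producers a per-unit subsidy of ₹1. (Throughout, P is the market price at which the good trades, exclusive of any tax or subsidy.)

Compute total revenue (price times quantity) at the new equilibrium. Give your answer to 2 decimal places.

Original equilibrium: 19 - P = 5P - 29 gives 48 = 6P, so P = 8 and Q = 11.
Since sellers receive the price plus the subsidy, the effective supply curve becomes Qs = 5P - 24.
Setting them equal: 19 - P = 5P - 24 → 43 = 6P, so P = 43/6 ≈ 7.1667 and Q = 71/6 ≈ 11.8333.
New expenditure = 7.1667 × 11.8333 = 84.81.

84.81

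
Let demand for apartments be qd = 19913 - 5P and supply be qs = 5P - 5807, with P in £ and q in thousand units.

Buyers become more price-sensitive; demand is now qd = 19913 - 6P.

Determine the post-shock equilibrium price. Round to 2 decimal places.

Before the shock: 19913 - 5P = 5P - 5807 ⇒ 25720 = 10P ⇒ P = 2572, q = 7053.
With the change applied: demand qd = 19913 - 6P, supply qs = 5P - 5807.
Equate the new curves: 19913 - 6P = 5P - 5807, giving 25720 = 11P, P = 25720/11 ≈ 2338.1818, q = 64723/11 ≈ 5883.9091.

2338.18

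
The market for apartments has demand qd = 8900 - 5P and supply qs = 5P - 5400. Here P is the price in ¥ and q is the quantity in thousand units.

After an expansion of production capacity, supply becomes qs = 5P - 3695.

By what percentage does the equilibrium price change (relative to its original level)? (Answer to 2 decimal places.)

Solve the original market: 8900 - 5P = 5P - 5400, hence P = 1430 and q = 1750.
The shock moves the curves to qd = 8900 - 5P and qs = 5P - 3695.
New equilibrium: 8900 - 5P = 5P - 3695 ⇒ 12595 = 10P ⇒ P = 1259.5, q = 2602.5.
%ΔP = (1259.5 − 1430) / 1430 × 100 = -11.92%.

-11.92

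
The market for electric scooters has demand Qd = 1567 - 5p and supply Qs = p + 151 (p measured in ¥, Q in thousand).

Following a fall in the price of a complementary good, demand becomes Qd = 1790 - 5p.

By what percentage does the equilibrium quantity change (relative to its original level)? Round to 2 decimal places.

Before the shock: 1567 - 5p = p + 151 ⇒ 1416 = 6p ⇒ p = 236, Q = 387.
The new curves are Qd = 1790 - 5p (demand) and Qs = p + 151 (supply).
Setting them equal: 1790 - 5p = p + 151 → 1639 = 6p, so p = 1639/6 ≈ 273.1667 and Q = 2545/6 ≈ 424.1667.
%ΔQ = (424.1667 − 387) / 387 × 100 = +9.60%.

+9.60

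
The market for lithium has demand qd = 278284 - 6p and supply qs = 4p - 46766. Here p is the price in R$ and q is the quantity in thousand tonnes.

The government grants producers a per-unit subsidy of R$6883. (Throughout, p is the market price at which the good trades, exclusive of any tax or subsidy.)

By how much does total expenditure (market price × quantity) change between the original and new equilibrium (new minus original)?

Initially, 278284 - 6p = 4p - 46766, so 325050 = 10p and p = 32505, q = 83254.
Since sellers receive the price plus the subsidy, the effective supply curve becomes qs = 4p - 19234.
Setting them equal: 278284 - 6p = 4p - 19234 → 297518 = 10p, so p = 29751.8 and q = 99773.2.
Expenditure moves from 32505×83254 = 2706171270 to 29751.8×99773.2 = 2968432291.76; change = +262261021.76.

+262261021.76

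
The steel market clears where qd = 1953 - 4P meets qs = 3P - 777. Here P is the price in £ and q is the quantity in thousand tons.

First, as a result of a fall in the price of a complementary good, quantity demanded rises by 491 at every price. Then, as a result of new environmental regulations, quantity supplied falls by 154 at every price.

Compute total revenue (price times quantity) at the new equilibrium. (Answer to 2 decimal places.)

248510.20

Solve the original market: 1953 - 4P = 3P - 777, hence P = 390 and q = 393.
The new curves are qd = 2444 - 4P (demand) and qs = 3P - 931 (supply).
Setting them equal: 2444 - 4P = 3P - 931 → 3375 = 7P, so P = 3375/7 ≈ 482.1429 and q = 3608/7 ≈ 515.4286.
New expenditure = 482.1429 × 515.4286 = 248510.20.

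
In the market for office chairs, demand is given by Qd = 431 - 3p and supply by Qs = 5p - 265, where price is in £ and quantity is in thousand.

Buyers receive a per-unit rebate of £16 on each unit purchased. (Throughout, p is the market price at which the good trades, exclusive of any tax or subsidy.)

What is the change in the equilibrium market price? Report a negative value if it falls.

+6

Initially, 431 - 3p = 5p - 265, so 696 = 8p and p = 87, Q = 170.
Since buyers' out-of-pocket price is the market price minus the rebate, the effective demand curve becomes Qd = 479 - 3p.
Clearing the new market: 479 - 3p = 5p - 265, so p = 93 and Q = 200.
Δp = 93 − 87 = +6.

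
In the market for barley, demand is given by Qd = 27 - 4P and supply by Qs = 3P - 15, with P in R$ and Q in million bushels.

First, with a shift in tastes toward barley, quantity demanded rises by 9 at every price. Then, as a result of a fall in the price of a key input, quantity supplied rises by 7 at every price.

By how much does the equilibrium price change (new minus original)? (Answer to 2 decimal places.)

Original equilibrium: 27 - 4P = 3P - 15 gives 42 = 7P, so P = 6 and Q = 3.
After the shift, demand is Qd = 36 - 4P and supply is Qs = 3P - 8.
Equate the new curves: 36 - 4P = 3P - 8, giving 44 = 7P, P = 44/7 ≈ 6.2857, Q = 76/7 ≈ 10.8571.
ΔP = 6.2857 − 6 = +0.29.

+0.29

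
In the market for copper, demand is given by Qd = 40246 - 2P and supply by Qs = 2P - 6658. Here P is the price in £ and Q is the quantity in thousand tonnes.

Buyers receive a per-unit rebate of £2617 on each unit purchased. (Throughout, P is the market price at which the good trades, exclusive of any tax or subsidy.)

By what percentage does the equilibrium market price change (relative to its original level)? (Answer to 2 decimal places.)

Initially, 40246 - 2P = 2P - 6658, so 46904 = 4P and P = 11726, Q = 16794.
Since buyers' out-of-pocket price is the market price minus the rebate, the effective demand curve becomes Qd = 45480 - 2P.
Setting them equal: 45480 - 2P = 2P - 6658 → 52138 = 4P, so P = 13034.5 and Q = 19411.
%ΔP = (13034.5 − 11726) / 11726 × 100 = +11.16%.

+11.16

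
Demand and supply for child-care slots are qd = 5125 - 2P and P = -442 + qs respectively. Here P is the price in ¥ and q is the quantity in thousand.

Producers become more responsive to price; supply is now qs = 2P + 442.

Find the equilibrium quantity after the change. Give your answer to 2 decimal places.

Initially, 5125 - 2P = P + 442, so 4683 = 3P and P = 1561, q = 2003.
The shock moves the curves to qd = 5125 - 2P and qs = 2P + 442.
New equilibrium: 5125 - 2P = 2P + 442 ⇒ 4683 = 4P ⇒ P = 1170.75, q = 2783.5.

2783.50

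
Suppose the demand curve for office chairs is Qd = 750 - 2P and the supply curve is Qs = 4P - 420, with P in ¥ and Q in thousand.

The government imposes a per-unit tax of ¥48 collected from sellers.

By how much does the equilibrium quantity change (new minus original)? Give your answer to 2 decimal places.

Original equilibrium: 750 - 2P = 4P - 420 gives 1170 = 6P, so P = 195 and Q = 360.
Since sellers keep the price net of the tax, the effective supply curve becomes Qs = 4P - 612.
Setting them equal: 750 - 2P = 4P - 612 → 1362 = 6P, so P = 227 and Q = 296.
ΔQ = 296 − 360 = -64.00.

-64.00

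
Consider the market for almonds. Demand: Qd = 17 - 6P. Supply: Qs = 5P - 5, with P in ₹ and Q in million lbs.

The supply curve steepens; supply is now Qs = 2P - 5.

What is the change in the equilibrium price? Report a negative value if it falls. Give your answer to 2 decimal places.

Original equilibrium: 17 - 6P = 5P - 5 gives 22 = 11P, so P = 2 and Q = 5.
With the change applied: demand Qd = 17 - 6P, supply Qs = 2P - 5.
Equate the new curves: 17 - 6P = 2P - 5, giving 22 = 8P, P = 2.75, Q = 0.5.
ΔP = 2.75 − 2 = +0.75.

+0.75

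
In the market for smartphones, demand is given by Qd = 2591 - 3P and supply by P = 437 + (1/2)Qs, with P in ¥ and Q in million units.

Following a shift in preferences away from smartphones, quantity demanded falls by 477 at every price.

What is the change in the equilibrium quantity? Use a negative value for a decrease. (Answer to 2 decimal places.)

-190.80

Before the shock: 2591 - 3P = 2P - 874 ⇒ 3465 = 5P ⇒ P = 693, Q = 512.
The shock moves the curves to Qd = 2114 - 3P and Qs = 2P - 874.
Clearing the new market: 2114 - 3P = 2P - 874, so P = 597.6 and Q = 321.2.
ΔQ = 321.2 − 512 = -190.80.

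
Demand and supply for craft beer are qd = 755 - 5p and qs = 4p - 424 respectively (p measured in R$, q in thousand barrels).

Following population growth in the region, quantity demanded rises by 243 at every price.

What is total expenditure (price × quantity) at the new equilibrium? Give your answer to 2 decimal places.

Before the shock: 755 - 5p = 4p - 424 ⇒ 1179 = 9p ⇒ p = 131, q = 100.
With the change applied: demand qd = 998 - 5p, supply qs = 4p - 424.
New equilibrium: 998 - 5p = 4p - 424 ⇒ 1422 = 9p ⇒ p = 158, q = 208.
New expenditure = 158 × 208 = 32864.00.

32864.00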